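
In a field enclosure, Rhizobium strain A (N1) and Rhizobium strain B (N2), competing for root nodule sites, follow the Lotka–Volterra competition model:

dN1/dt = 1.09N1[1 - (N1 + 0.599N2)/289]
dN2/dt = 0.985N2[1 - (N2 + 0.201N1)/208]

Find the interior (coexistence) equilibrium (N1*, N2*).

N1* ≈ 187, N2* ≈ 170

Setting both brackets to zero gives the nullclines N1 + 0.599N2 = 289 and 0.201N1 + N2 = 208.
Substituting N2 = 208 - 0.201N1 into the first: N1(1 - 0.599·0.201) = 289 - 0.599·208.
So N1* = 164/0.88 = 187, and then N2* = 208 - 0.201·187 = 170.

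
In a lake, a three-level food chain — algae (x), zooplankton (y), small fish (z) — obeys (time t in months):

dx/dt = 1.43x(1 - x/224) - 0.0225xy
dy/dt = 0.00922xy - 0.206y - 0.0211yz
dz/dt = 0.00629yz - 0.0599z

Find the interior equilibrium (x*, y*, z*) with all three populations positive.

From dz/dt = 0: 0.00629y* = 0.0599, so y* = 9.52.
From dx/dt = 0: 1.43(1 - x*/224) = 0.0225·9.52, giving x* = 224·(1 - 0.15) = 190.
From dy/dt = 0: 0.00922·190 - 0.206 = 0.0211z*, so z* = 1.55/0.0211 = 73.5.

x* ≈ 190, y* ≈ 9.52, z* ≈ 73.5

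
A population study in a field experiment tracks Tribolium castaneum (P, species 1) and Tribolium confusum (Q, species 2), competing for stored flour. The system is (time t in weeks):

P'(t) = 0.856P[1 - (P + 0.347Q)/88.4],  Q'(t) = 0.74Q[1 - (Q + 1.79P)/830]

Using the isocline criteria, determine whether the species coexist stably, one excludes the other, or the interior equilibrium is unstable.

species 2 excludes species 1

Compare the nullcline intercepts: K1/α12 = 88.4/0.347 = 255 < K2 = 830; K2/α21 = 830/1.79 = 464 > K1 = 88.4.
Since the inequalities point opposite ways, species 2 can invade but species 1 cannot.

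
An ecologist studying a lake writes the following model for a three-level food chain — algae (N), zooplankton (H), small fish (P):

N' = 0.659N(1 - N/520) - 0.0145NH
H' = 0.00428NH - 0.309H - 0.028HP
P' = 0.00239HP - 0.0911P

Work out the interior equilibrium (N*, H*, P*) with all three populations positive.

From dP/dt = 0: 0.00239H* = 0.0911, so H* = 38.1.
From dN/dt = 0: 0.659(1 - N*/520) = 0.0145·38.1, giving N* = 520·(1 - 0.839) = 83.9.
From dH/dt = 0: 0.00428·83.9 - 0.309 = 0.028P*, so P* = 0.05/0.028 = 1.79.

N* ≈ 83.9, H* ≈ 38.1, P* ≈ 1.79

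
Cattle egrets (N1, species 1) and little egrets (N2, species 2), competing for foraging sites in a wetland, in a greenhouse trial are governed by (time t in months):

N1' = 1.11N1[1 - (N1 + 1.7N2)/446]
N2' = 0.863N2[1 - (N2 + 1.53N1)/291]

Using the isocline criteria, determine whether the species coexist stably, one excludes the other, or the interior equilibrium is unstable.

Compare the nullcline intercepts: K1/α12 = 446/1.7 = 262 < K2 = 291; K2/α21 = 291/1.53 = 190 < K1 = 446.
Since both are reversed, neither can invade when rare; the interior point is a saddle.

unstable coexistence (outcome depends on initial conditions)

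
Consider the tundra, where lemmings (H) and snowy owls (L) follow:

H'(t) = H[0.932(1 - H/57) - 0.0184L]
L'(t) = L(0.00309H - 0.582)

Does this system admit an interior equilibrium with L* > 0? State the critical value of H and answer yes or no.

Threshold H = 188; K < 188, so no, the predator goes extinct.

The predator equation gives dL/dt > 0 only when H > 0.582/0.00309 = 188.
Without the predator, H → K = 57. Since 57 < 188, the predator cannot invade.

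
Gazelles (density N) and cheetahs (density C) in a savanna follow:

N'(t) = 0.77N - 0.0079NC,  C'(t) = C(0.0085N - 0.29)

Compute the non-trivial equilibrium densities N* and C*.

N* ≈ 34.1, C* ≈ 97.5

Set dC/dt = 0 with C > 0: 0.0085N - 0.29 = 0, so N* = 0.29/0.0085 = 34.1.
Set dN/dt = 0 with N > 0: 0.77 - 0.0079C = 0, so C* = 0.77/0.0079 = 97.5.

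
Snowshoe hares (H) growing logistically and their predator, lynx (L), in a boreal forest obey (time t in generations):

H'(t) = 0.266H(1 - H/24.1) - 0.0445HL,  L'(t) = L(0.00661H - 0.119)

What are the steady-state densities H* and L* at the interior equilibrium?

From dL/dt = 0 with L > 0: 0.00661H* = 0.119, so H* = 18.
Substitute into dH/dt = 0: 0.266(1 - 18/24.1) = 0.0445L*.
The bracket is 0.253, giving L* = 0.0673/0.0445 = 1.51.

H* ≈ 18, L* ≈ 1.51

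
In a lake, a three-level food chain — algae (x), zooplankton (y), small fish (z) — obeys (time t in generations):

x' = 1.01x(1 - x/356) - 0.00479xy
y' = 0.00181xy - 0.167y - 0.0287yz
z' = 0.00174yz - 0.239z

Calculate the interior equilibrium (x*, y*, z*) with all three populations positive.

From dz/dt = 0: 0.00174y* = 0.239, so y* = 137.
From dx/dt = 0: 1.01(1 - x*/356) = 0.00479·137, giving x* = 356·(1 - 0.651) = 124.
From dy/dt = 0: 0.00181·124 - 0.167 = 0.0287z*, so z* = 0.0576/0.0287 = 2.01.

x* ≈ 124, y* ≈ 137, z* ≈ 2.01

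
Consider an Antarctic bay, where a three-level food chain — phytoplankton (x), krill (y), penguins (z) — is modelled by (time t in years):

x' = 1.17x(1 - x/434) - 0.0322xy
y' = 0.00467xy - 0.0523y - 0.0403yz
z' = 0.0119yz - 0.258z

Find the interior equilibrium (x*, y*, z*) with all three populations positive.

From dz/dt = 0: 0.0119y* = 0.258, so y* = 21.7.
From dx/dt = 0: 1.17(1 - x*/434) = 0.0322·21.7, giving x* = 434·(1 - 0.597) = 175.
From dy/dt = 0: 0.00467·175 - 0.0523 = 0.0403z*, so z* = 0.765/0.0403 = 19.

x* ≈ 175, y* ≈ 21.7, z* ≈ 19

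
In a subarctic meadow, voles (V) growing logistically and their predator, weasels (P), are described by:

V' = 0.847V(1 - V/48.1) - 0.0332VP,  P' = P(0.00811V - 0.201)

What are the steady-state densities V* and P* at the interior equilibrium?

From dP/dt = 0 with P > 0: 0.00811V* = 0.201, so V* = 24.8.
Substitute into dV/dt = 0: 0.847(1 - 24.8/48.1) = 0.0332P*.
The bracket is 0.485, giving P* = 0.411/0.0332 = 12.4.

V* ≈ 24.8, P* ≈ 12.4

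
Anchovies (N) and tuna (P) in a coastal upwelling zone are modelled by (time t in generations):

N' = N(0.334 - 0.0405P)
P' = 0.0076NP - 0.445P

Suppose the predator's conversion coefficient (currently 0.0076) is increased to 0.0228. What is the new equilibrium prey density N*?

At the interior fixed point, setting dP/dt = 0 with P > 0 fixes N* = (predator death rate)/(NP coefficient) — independent of the other coefficients.
With the change, N* = 0.445/0.0228 = 19.5; it falls from 58.6.

N* ≈ 19.5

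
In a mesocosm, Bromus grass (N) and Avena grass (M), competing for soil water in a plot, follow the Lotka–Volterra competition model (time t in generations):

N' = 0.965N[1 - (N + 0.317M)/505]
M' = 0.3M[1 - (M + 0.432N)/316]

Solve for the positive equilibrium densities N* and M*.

N* ≈ 469, M* ≈ 113

Setting both brackets to zero gives the nullclines N + 0.317M = 505 and 0.432N + M = 316.
Substituting M = 316 - 0.432N into the first: N(1 - 0.317·0.432) = 505 - 0.317·316.
So N* = 405/0.863 = 469, and then M* = 316 - 0.432·469 = 113.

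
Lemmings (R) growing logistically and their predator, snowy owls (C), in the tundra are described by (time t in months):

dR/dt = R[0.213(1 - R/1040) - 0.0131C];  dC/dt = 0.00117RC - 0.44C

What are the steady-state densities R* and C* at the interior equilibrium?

R* ≈ 376, C* ≈ 10.4

From dC/dt = 0 with C > 0: 0.00117R* = 0.44, so R* = 376.
Substitute into dR/dt = 0: 0.213(1 - 376/1040) = 0.0131C*.
The bracket is 0.638, giving C* = 0.136/0.0131 = 10.4.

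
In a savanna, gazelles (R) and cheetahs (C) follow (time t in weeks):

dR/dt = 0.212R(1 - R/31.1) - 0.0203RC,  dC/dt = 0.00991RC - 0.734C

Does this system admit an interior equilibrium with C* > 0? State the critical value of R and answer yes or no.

Threshold R = 74.1; K < 74.1, so no, the predator goes extinct.

The predator equation gives dC/dt > 0 only when R > 0.734/0.00991 = 74.1.
Without the predator, R → K = 31.1. Since 31.1 < 74.1, the predator cannot invade.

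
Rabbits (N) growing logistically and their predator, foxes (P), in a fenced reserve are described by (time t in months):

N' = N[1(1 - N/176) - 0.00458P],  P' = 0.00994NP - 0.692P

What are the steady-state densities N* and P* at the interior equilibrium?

From dP/dt = 0 with P > 0: 0.00994N* = 0.692, so N* = 69.6.
Substitute into dN/dt = 0: 1(1 - 69.6/176) = 0.00458P*.
The bracket is 0.604, giving P* = 0.604/0.00458 = 132.

N* ≈ 69.6, P* ≈ 132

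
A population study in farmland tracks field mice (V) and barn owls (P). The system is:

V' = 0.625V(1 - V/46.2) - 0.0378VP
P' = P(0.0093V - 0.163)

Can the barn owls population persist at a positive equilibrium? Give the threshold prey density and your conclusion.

Threshold V = 17.5; K > 17.5, so yes, the predator persists.

The predator equation gives dP/dt > 0 only when V > 0.163/0.0093 = 17.5.
Without the predator, V → K = 46.2. Since 46.2 > 17.5, the predator can invade and persist.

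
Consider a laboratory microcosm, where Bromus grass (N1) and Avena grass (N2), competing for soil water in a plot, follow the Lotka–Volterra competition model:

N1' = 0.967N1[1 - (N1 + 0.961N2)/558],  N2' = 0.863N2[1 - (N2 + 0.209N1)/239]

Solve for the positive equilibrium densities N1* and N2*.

Setting both brackets to zero gives the nullclines N1 + 0.961N2 = 558 and 0.209N1 + N2 = 239.
Substituting N2 = 239 - 0.209N1 into the first: N1(1 - 0.961·0.209) = 558 - 0.961·239.
So N1* = 328/0.799 = 411, and then N2* = 239 - 0.209·411 = 153.

N1* ≈ 411, N2* ≈ 153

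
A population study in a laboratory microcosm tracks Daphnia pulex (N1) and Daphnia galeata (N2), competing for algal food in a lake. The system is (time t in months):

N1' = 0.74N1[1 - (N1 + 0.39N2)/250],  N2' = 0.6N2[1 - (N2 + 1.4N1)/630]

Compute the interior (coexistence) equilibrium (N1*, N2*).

N1* ≈ 9.47, N2* ≈ 617

Setting both brackets to zero gives the nullclines N1 + 0.39N2 = 250 and 1.4N1 + N2 = 630.
Substituting N2 = 630 - 1.4N1 into the first: N1(1 - 0.39·1.4) = 250 - 0.39·630.
So N1* = 4.3/0.454 = 9.47, and then N2* = 630 - 1.4·9.47 = 617.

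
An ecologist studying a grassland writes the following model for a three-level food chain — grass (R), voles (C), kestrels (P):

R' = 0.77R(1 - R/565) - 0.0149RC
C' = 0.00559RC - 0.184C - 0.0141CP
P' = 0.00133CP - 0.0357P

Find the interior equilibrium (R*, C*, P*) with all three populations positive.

From dP/dt = 0: 0.00133C* = 0.0357, so C* = 26.8.
From dR/dt = 0: 0.77(1 - R*/565) = 0.0149·26.8, giving R* = 565·(1 - 0.519) = 272.
From dC/dt = 0: 0.00559·272 - 0.184 = 0.0141P*, so P* = 1.33/0.0141 = 94.6.

R* ≈ 272, C* ≈ 26.8, P* ≈ 94.6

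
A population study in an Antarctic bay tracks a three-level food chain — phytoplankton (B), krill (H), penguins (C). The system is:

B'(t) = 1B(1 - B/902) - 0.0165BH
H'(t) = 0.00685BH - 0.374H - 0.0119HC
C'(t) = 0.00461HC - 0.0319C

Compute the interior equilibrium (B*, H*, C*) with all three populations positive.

B* ≈ 799, H* ≈ 6.92, C* ≈ 429

From dC/dt = 0: 0.00461H* = 0.0319, so H* = 6.92.
From dB/dt = 0: 1(1 - B*/902) = 0.0165·6.92, giving B* = 902·(1 - 0.114) = 799.
From dH/dt = 0: 0.00685·799 - 0.374 = 0.0119C*, so C* = 5.1/0.0119 = 429.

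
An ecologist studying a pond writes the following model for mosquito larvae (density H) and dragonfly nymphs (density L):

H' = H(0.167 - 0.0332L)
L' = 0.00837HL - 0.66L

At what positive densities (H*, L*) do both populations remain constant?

Set dL/dt = 0 with L > 0: 0.00837H - 0.66 = 0, so H* = 0.66/0.00837 = 78.9.
Set dH/dt = 0 with H > 0: 0.167 - 0.0332L = 0, so L* = 0.167/0.0332 = 5.03.

H* ≈ 78.9, L* ≈ 5.03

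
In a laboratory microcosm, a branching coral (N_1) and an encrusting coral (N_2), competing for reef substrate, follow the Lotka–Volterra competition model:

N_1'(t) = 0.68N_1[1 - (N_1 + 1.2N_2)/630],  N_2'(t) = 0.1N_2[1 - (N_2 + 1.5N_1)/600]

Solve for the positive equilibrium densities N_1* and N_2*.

Setting both brackets to zero gives the nullclines N_1 + 1.2N_2 = 630 and 1.5N_1 + N_2 = 600.
Substituting N_2 = 600 - 1.5N_1 into the first: N_1(1 - 1.2·1.5) = 630 - 1.2·600.
So N_1* = -90/-0.8 = 113, and then N_2* = 600 - 1.5·113 = 431.

N_1* ≈ 113, N_2* ≈ 431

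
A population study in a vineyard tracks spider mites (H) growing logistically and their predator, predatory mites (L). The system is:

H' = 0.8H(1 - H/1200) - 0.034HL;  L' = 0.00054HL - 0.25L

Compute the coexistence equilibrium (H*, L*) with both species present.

H* ≈ 463, L* ≈ 14.5

From dL/dt = 0 with L > 0: 0.00054H* = 0.25, so H* = 463.
Substitute into dH/dt = 0: 0.8(1 - 463/1200) = 0.034L*.
The bracket is 0.614, giving L* = 0.491/0.034 = 14.5.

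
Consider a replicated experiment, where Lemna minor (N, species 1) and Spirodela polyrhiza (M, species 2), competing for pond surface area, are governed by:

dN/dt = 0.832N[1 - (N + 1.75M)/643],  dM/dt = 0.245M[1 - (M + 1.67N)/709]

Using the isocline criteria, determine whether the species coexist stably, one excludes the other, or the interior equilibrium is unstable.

unstable coexistence (outcome depends on initial conditions)

Compare the nullcline intercepts: K1/α12 = 643/1.75 = 367 < K2 = 709; K2/α21 = 709/1.67 = 425 < K1 = 643.
Since both are reversed, neither can invade when rare; the interior point is a saddle.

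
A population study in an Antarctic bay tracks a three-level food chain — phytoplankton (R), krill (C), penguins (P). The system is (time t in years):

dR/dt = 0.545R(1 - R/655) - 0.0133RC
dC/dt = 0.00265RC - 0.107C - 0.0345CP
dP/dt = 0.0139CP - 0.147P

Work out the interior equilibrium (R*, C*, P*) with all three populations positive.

R* ≈ 486, C* ≈ 10.6, P* ≈ 34.2

From dP/dt = 0: 0.0139C* = 0.147, so C* = 10.6.
From dR/dt = 0: 0.545(1 - R*/655) = 0.0133·10.6, giving R* = 655·(1 - 0.258) = 486.
From dC/dt = 0: 0.00265·486 - 0.107 = 0.0345P*, so P* = 1.18/0.0345 = 34.2.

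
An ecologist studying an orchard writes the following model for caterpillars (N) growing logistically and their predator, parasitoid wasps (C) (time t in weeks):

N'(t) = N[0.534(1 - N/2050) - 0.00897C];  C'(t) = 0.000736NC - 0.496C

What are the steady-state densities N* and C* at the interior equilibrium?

From dC/dt = 0 with C > 0: 0.000736N* = 0.496, so N* = 674.
Substitute into dN/dt = 0: 0.534(1 - 674/2050) = 0.00897C*.
The bracket is 0.671, giving C* = 0.358/0.00897 = 40.

N* ≈ 674, C* ≈ 40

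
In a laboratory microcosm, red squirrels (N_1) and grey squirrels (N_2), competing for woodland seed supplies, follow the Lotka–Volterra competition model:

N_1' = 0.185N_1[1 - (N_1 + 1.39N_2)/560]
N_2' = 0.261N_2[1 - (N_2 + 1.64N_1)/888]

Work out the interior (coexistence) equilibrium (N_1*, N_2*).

N_1* ≈ 527, N_2* ≈ 23.8

Setting both brackets to zero gives the nullclines N_1 + 1.39N_2 = 560 and 1.64N_1 + N_2 = 888.
Substituting N_2 = 888 - 1.64N_1 into the first: N_1(1 - 1.39·1.64) = 560 - 1.39·888.
So N_1* = -674/-1.28 = 527, and then N_2* = 888 - 1.64·527 = 23.8.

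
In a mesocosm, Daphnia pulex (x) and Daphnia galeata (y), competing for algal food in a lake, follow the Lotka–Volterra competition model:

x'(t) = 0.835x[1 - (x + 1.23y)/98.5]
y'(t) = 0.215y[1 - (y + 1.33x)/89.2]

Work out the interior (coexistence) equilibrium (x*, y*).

Setting both brackets to zero gives the nullclines x + 1.23y = 98.5 and 1.33x + y = 89.2.
Substituting y = 89.2 - 1.33x into the first: x(1 - 1.23·1.33) = 98.5 - 1.23·89.2.
So x* = -11.2/-0.636 = 17.6, and then y* = 89.2 - 1.33·17.6 = 65.7.

x* ≈ 17.6, y* ≈ 65.7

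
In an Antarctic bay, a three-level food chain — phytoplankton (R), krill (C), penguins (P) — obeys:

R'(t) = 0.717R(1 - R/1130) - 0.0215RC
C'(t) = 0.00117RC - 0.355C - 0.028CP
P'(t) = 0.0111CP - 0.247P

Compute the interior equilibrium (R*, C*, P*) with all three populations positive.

From dP/dt = 0: 0.0111C* = 0.247, so C* = 22.3.
From dR/dt = 0: 0.717(1 - R*/1130) = 0.0215·22.3, giving R* = 1130·(1 - 0.667) = 376.
From dC/dt = 0: 0.00117·376 - 0.355 = 0.028P*, so P* = 0.0849/0.028 = 3.03.

R* ≈ 376, C* ≈ 22.3, P* ≈ 3.03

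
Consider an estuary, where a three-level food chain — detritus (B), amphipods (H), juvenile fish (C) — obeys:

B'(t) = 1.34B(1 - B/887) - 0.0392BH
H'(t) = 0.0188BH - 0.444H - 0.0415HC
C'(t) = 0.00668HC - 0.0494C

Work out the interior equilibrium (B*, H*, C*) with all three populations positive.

B* ≈ 695, H* ≈ 7.4, C* ≈ 304

From dC/dt = 0: 0.00668H* = 0.0494, so H* = 7.4.
From dB/dt = 0: 1.34(1 - B*/887) = 0.0392·7.4, giving B* = 887·(1 - 0.216) = 695.
From dH/dt = 0: 0.0188·695 - 0.444 = 0.0415C*, so C* = 12.6/0.0415 = 304.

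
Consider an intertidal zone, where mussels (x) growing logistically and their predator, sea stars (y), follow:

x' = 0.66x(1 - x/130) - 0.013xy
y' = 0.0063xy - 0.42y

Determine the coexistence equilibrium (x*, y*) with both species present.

From dy/dt = 0 with y > 0: 0.0063x* = 0.42, so x* = 66.7.
Substitute into dx/dt = 0: 0.66(1 - 66.7/130) = 0.013y*.
The bracket is 0.487, giving y* = 0.322/0.013 = 24.7.

x* ≈ 66.7, y* ≈ 24.7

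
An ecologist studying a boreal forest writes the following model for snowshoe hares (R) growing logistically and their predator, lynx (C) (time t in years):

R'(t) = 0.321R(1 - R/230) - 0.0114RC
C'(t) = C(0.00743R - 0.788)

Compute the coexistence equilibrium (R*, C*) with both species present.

From dC/dt = 0 with C > 0: 0.00743R* = 0.788, so R* = 106.
Substitute into dR/dt = 0: 0.321(1 - 106/230) = 0.0114C*.
The bracket is 0.539, giving C* = 0.173/0.0114 = 15.2.

R* ≈ 106, C* ≈ 15.2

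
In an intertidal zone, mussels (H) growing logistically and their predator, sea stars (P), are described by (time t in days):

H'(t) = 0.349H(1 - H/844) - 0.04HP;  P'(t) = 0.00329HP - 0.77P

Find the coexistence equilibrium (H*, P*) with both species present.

H* ≈ 234, P* ≈ 6.31

From dP/dt = 0 with P > 0: 0.00329H* = 0.77, so H* = 234.
Substitute into dH/dt = 0: 0.349(1 - 234/844) = 0.04P*.
The bracket is 0.723, giving P* = 0.252/0.04 = 6.31.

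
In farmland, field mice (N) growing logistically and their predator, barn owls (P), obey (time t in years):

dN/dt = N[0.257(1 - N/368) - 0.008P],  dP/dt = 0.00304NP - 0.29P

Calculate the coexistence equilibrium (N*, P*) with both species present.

N* ≈ 95.4, P* ≈ 23.8

From dP/dt = 0 with P > 0: 0.00304N* = 0.29, so N* = 95.4.
Substitute into dN/dt = 0: 0.257(1 - 95.4/368) = 0.008P*.
The bracket is 0.741, giving P* = 0.19/0.008 = 23.8.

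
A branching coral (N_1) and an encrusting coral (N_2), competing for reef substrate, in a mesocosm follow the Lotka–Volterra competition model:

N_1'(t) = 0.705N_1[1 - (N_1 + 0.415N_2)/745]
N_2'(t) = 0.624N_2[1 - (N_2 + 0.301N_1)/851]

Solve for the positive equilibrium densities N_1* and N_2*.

Setting both brackets to zero gives the nullclines N_1 + 0.415N_2 = 745 and 0.301N_1 + N_2 = 851.
Substituting N_2 = 851 - 0.301N_1 into the first: N_1(1 - 0.415·0.301) = 745 - 0.415·851.
So N_1* = 392/0.875 = 448, and then N_2* = 851 - 0.301·448 = 716.

N_1* ≈ 448, N_2* ≈ 716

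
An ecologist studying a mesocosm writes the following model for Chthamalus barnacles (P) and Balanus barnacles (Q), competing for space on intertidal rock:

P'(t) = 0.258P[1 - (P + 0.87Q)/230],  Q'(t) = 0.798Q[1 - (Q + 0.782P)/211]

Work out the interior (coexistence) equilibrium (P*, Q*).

Setting both brackets to zero gives the nullclines P + 0.87Q = 230 and 0.782P + Q = 211.
Substituting Q = 211 - 0.782P into the first: P(1 - 0.87·0.782) = 230 - 0.87·211.
So P* = 46.4/0.32 = 145, and then Q* = 211 - 0.782·145 = 97.4.

P* ≈ 145, Q* ≈ 97.4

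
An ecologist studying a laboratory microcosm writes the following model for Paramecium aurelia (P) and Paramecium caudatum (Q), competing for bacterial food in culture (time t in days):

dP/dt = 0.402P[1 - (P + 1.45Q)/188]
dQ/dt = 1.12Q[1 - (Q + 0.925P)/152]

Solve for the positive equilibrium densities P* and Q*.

Setting both brackets to zero gives the nullclines P + 1.45Q = 188 and 0.925P + Q = 152.
Substituting Q = 152 - 0.925P into the first: P(1 - 1.45·0.925) = 188 - 1.45·152.
So P* = -32.4/-0.341 = 94.9, and then Q* = 152 - 0.925·94.9 = 64.2.

P* ≈ 94.9, Q* ≈ 64.2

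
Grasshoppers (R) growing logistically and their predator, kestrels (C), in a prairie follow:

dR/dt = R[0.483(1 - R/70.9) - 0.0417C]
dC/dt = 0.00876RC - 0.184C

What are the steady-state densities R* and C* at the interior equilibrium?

From dC/dt = 0 with C > 0: 0.00876R* = 0.184, so R* = 21.
Substitute into dR/dt = 0: 0.483(1 - 21/70.9) = 0.0417C*.
The bracket is 0.704, giving C* = 0.34/0.0417 = 8.15.

R* ≈ 21, C* ≈ 8.15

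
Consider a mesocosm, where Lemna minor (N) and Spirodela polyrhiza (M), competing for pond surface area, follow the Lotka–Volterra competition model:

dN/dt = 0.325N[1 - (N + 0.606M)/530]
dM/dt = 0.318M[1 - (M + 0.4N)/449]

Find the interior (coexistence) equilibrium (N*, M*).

N* ≈ 340, M* ≈ 313

Setting both brackets to zero gives the nullclines N + 0.606M = 530 and 0.4N + M = 449.
Substituting M = 449 - 0.4N into the first: N(1 - 0.606·0.4) = 530 - 0.606·449.
So N* = 258/0.758 = 340, and then M* = 449 - 0.4·340 = 313.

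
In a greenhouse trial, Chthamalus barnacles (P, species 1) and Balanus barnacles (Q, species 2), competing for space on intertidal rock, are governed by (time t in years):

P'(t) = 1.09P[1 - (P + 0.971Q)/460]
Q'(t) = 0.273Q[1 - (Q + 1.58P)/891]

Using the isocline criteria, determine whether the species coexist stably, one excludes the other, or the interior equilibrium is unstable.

Compare the nullcline intercepts: K1/α12 = 460/0.971 = 474 < K2 = 891; K2/α21 = 891/1.58 = 564 > K1 = 460.
Since the inequalities point opposite ways, species 2 can invade but species 1 cannot.

species 2 excludes species 1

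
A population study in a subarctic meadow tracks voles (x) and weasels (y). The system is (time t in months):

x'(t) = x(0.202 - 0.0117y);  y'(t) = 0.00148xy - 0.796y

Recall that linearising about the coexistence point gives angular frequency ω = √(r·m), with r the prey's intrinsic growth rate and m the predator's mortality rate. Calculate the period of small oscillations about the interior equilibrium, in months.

T ≈ 15.7 months

Here r = 0.202 and m = 0.796, so r·m = 0.161.
ω = √0.161 = 0.401 per month, hence T = 2π/ω ≈ 15.7 months.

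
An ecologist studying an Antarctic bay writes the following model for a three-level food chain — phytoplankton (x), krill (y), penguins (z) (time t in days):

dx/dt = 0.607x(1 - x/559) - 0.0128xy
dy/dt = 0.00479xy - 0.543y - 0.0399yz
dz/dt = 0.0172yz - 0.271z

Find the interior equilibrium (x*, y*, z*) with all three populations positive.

From dz/dt = 0: 0.0172y* = 0.271, so y* = 15.8.
From dx/dt = 0: 0.607(1 - x*/559) = 0.0128·15.8, giving x* = 559·(1 - 0.332) = 373.
From dy/dt = 0: 0.00479·373 - 0.543 = 0.0399z*, so z* = 1.24/0.0399 = 31.2.

x* ≈ 373, y* ≈ 15.8, z* ≈ 31.2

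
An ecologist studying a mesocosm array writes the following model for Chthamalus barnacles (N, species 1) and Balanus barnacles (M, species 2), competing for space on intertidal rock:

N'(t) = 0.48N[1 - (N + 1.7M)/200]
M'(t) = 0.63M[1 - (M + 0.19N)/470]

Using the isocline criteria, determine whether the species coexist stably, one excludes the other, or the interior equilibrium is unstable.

species 2 excludes species 1

Compare the nullcline intercepts: K1/α12 = 200/1.7 = 118 < K2 = 470; K2/α21 = 470/0.19 = 2470 > K1 = 200.
Since the inequalities point opposite ways, species 2 can invade but species 1 cannot.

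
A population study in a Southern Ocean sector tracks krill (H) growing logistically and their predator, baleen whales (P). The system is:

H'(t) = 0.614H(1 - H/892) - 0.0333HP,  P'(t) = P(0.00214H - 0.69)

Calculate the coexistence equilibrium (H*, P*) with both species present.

H* ≈ 322, P* ≈ 11.8

From dP/dt = 0 with P > 0: 0.00214H* = 0.69, so H* = 322.
Substitute into dH/dt = 0: 0.614(1 - 322/892) = 0.0333P*.
The bracket is 0.639, giving P* = 0.392/0.0333 = 11.8.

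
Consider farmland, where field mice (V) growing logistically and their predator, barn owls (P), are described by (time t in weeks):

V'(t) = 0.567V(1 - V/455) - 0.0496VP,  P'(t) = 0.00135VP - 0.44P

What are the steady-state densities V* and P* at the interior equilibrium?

From dP/dt = 0 with P > 0: 0.00135V* = 0.44, so V* = 326.
Substitute into dV/dt = 0: 0.567(1 - 326/455) = 0.0496P*.
The bracket is 0.284, giving P* = 0.161/0.0496 = 3.24.

V* ≈ 326, P* ≈ 3.24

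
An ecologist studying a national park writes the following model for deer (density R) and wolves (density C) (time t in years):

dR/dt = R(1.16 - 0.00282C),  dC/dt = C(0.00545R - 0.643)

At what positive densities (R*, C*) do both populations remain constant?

Set dC/dt = 0 with C > 0: 0.00545R - 0.643 = 0, so R* = 0.643/0.00545 = 118.
Set dR/dt = 0 with R > 0: 1.16 - 0.00282C = 0, so C* = 1.16/0.00282 = 411.

R* ≈ 118, C* ≈ 411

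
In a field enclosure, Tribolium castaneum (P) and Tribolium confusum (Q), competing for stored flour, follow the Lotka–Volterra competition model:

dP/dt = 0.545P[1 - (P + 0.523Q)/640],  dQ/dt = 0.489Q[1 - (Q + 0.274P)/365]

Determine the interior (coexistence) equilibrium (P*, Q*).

P* ≈ 524, Q* ≈ 221

Setting both brackets to zero gives the nullclines P + 0.523Q = 640 and 0.274P + Q = 365.
Substituting Q = 365 - 0.274P into the first: P(1 - 0.523·0.274) = 640 - 0.523·365.
So P* = 449/0.857 = 524, and then Q* = 365 - 0.274·524 = 221.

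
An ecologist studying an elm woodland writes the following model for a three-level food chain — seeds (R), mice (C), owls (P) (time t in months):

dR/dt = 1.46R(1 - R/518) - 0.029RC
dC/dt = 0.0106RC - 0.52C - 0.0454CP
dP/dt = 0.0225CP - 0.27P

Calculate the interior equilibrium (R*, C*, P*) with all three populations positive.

R* ≈ 395, C* ≈ 12, P* ≈ 80.7

From dP/dt = 0: 0.0225C* = 0.27, so C* = 12.
From dR/dt = 0: 1.46(1 - R*/518) = 0.029·12, giving R* = 518·(1 - 0.238) = 395.
From dC/dt = 0: 0.0106·395 - 0.52 = 0.0454P*, so P* = 3.66/0.0454 = 80.7.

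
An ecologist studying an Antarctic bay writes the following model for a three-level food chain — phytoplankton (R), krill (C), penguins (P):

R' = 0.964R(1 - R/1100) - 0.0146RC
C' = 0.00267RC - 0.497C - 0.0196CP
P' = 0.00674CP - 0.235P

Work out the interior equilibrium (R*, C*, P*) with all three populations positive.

From dP/dt = 0: 0.00674C* = 0.235, so C* = 34.9.
From dR/dt = 0: 0.964(1 - R*/1100) = 0.0146·34.9, giving R* = 1100·(1 - 0.528) = 519.
From dC/dt = 0: 0.00267·519 - 0.497 = 0.0196P*, so P* = 0.889/0.0196 = 45.4.

R* ≈ 519, C* ≈ 34.9, P* ≈ 45.4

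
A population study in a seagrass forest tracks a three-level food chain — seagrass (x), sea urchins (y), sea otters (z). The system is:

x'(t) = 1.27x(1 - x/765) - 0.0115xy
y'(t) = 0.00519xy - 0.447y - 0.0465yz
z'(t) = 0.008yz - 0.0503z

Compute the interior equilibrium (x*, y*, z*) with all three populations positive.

x* ≈ 721, y* ≈ 6.29, z* ≈ 70.9

From dz/dt = 0: 0.008y* = 0.0503, so y* = 6.29.
From dx/dt = 0: 1.27(1 - x*/765) = 0.0115·6.29, giving x* = 765·(1 - 0.0569) = 721.
From dy/dt = 0: 0.00519·721 - 0.447 = 0.0465z*, so z* = 3.3/0.0465 = 70.9.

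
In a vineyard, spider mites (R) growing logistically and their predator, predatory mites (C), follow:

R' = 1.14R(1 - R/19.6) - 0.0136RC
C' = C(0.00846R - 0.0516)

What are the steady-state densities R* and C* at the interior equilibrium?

From dC/dt = 0 with C > 0: 0.00846R* = 0.0516, so R* = 6.1.
Substitute into dR/dt = 0: 1.14(1 - 6.1/19.6) = 0.0136C*.
The bracket is 0.689, giving C* = 0.785/0.0136 = 57.7.

R* ≈ 6.1, C* ≈ 57.7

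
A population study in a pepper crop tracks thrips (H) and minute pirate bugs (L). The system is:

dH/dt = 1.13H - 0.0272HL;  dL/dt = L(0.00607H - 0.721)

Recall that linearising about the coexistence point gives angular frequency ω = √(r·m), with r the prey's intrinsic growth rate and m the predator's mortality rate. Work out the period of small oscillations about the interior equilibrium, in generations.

T ≈ 6.96 generations

Here r = 1.13 and m = 0.721, so r·m = 0.815.
ω = √0.815 = 0.903 per generation, hence T = 2π/ω ≈ 6.96 generations.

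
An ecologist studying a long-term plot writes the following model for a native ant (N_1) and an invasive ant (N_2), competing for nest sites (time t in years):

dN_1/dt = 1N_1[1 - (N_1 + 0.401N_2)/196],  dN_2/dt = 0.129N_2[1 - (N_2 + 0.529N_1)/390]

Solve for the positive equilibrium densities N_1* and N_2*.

N_1* ≈ 50.3, N_2* ≈ 363

Setting both brackets to zero gives the nullclines N_1 + 0.401N_2 = 196 and 0.529N_1 + N_2 = 390.
Substituting N_2 = 390 - 0.529N_1 into the first: N_1(1 - 0.401·0.529) = 196 - 0.401·390.
So N_1* = 39.6/0.788 = 50.3, and then N_2* = 390 - 0.529·50.3 = 363.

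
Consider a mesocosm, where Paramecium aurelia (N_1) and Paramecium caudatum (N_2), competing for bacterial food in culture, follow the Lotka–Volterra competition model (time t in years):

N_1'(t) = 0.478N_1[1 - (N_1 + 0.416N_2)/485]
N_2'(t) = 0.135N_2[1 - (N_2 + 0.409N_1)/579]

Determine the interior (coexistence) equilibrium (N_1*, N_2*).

N_1* ≈ 294, N_2* ≈ 459

Setting both brackets to zero gives the nullclines N_1 + 0.416N_2 = 485 and 0.409N_1 + N_2 = 579.
Substituting N_2 = 579 - 0.409N_1 into the first: N_1(1 - 0.416·0.409) = 485 - 0.416·579.
So N_1* = 244/0.83 = 294, and then N_2* = 579 - 0.409·294 = 459.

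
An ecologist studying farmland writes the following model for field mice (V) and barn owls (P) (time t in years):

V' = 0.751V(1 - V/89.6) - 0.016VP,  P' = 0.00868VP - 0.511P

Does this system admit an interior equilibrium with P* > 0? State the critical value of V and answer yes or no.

Threshold V = 58.9; K > 58.9, so yes, the predator persists.

The predator equation gives dP/dt > 0 only when V > 0.511/0.00868 = 58.9.
Without the predator, V → K = 89.6. Since 89.6 > 58.9, the predator can invade and persist.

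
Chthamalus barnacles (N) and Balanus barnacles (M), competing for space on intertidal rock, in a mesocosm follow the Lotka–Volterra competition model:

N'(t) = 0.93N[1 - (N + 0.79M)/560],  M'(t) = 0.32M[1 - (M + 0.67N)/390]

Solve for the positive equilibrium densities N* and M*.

Setting both brackets to zero gives the nullclines N + 0.79M = 560 and 0.67N + M = 390.
Substituting M = 390 - 0.67N into the first: N(1 - 0.79·0.67) = 560 - 0.79·390.
So N* = 252/0.471 = 535, and then M* = 390 - 0.67·535 = 31.4.

N* ≈ 535, M* ≈ 31.4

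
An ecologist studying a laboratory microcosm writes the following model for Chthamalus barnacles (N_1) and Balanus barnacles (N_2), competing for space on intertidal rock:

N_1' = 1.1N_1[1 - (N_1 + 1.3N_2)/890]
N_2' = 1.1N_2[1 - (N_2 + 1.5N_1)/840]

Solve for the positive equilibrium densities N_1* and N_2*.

N_1* ≈ 213, N_2* ≈ 521

Setting both brackets to zero gives the nullclines N_1 + 1.3N_2 = 890 and 1.5N_1 + N_2 = 840.
Substituting N_2 = 840 - 1.5N_1 into the first: N_1(1 - 1.3·1.5) = 890 - 1.3·840.
So N_1* = -202/-0.95 = 213, and then N_2* = 840 - 1.5·213 = 521.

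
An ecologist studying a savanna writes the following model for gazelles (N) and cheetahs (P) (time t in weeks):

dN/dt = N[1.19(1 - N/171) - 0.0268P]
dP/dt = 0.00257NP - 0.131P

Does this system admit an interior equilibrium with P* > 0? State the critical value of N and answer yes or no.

The predator equation gives dP/dt > 0 only when N > 0.131/0.00257 = 51.
Without the predator, N → K = 171. Since 171 > 51, the predator can invade and persist.

Threshold N = 51; K > 51, so yes, the predator persists.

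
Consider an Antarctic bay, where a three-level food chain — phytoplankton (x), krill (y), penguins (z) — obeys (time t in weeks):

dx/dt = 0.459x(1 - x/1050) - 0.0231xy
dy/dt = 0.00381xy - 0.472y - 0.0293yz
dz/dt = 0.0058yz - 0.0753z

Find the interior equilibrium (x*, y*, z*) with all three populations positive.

x* ≈ 364, y* ≈ 13, z* ≈ 31.2

From dz/dt = 0: 0.0058y* = 0.0753, so y* = 13.
From dx/dt = 0: 0.459(1 - x*/1050) = 0.0231·13, giving x* = 1050·(1 - 0.653) = 364.
From dy/dt = 0: 0.00381·364 - 0.472 = 0.0293z*, so z* = 0.915/0.0293 = 31.2.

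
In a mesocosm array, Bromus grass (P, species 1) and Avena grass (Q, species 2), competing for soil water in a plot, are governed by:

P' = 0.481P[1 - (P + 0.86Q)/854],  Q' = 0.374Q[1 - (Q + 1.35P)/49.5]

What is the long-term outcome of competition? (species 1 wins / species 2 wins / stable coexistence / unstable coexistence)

Compare the nullcline intercepts: K1/α12 = 854/0.86 = 993 > K2 = 49.5; K2/α21 = 49.5/1.35 = 36.7 < K1 = 854.
Since the inequalities point opposite ways, species 1 can invade but species 2 cannot.

species 1 excludes species 2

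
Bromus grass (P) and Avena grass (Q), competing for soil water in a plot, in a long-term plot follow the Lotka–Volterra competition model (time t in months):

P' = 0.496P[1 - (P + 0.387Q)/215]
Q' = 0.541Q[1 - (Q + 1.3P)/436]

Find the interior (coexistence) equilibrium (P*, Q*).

Setting both brackets to zero gives the nullclines P + 0.387Q = 215 and 1.3P + Q = 436.
Substituting Q = 436 - 1.3P into the first: P(1 - 0.387·1.3) = 215 - 0.387·436.
So P* = 46.3/0.497 = 93.1, and then Q* = 436 - 1.3·93.1 = 315.

P* ≈ 93.1, Q* ≈ 315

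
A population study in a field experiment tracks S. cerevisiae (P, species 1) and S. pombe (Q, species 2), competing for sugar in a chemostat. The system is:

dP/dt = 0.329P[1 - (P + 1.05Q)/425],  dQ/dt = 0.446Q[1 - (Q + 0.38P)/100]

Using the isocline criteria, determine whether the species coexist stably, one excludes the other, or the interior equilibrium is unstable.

Compare the nullcline intercepts: K1/α12 = 425/1.05 = 405 > K2 = 100; K2/α21 = 100/0.38 = 263 < K1 = 425.
Since the inequalities point opposite ways, species 1 can invade but species 2 cannot.

species 1 excludes species 2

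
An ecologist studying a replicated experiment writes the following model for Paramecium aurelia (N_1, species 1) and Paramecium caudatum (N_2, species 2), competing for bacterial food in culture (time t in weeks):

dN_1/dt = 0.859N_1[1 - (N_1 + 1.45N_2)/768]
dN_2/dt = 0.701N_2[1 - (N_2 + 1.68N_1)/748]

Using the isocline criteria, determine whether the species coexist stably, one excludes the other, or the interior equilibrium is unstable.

unstable coexistence (outcome depends on initial conditions)

Compare the nullcline intercepts: K1/α12 = 768/1.45 = 530 < K2 = 748; K2/α21 = 748/1.68 = 445 < K1 = 768.
Since both are reversed, neither can invade when rare; the interior point is a saddle.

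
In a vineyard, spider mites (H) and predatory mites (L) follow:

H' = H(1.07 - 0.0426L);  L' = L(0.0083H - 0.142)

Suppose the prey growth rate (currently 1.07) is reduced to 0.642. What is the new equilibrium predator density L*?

At the interior fixed point, setting dH/dt = 0 with H > 0 fixes L* = (prey growth rate)/(HL coefficient) — independent of the other coefficients.
With the change, L* = 0.642/0.0426 = 15.1; it falls from 25.1.

L* ≈ 15.1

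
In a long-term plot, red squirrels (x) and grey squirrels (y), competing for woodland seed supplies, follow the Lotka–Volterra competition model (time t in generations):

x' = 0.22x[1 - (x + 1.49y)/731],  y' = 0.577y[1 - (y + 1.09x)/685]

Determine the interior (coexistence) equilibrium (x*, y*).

Setting both brackets to zero gives the nullclines x + 1.49y = 731 and 1.09x + y = 685.
Substituting y = 685 - 1.09x into the first: x(1 - 1.49·1.09) = 731 - 1.49·685.
So x* = -290/-0.624 = 464, and then y* = 685 - 1.09·464 = 179.

x* ≈ 464, y* ≈ 179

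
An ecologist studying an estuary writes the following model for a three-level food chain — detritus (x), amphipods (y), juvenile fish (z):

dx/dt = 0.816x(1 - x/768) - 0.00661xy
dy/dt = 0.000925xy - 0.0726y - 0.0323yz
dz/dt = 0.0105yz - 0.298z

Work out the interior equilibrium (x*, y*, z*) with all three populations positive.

From dz/dt = 0: 0.0105y* = 0.298, so y* = 28.4.
From dx/dt = 0: 0.816(1 - x*/768) = 0.00661·28.4, giving x* = 768·(1 - 0.23) = 591.
From dy/dt = 0: 0.000925·591 - 0.0726 = 0.0323z*, so z* = 0.474/0.0323 = 14.7.

x* ≈ 591, y* ≈ 28.4, z* ≈ 14.7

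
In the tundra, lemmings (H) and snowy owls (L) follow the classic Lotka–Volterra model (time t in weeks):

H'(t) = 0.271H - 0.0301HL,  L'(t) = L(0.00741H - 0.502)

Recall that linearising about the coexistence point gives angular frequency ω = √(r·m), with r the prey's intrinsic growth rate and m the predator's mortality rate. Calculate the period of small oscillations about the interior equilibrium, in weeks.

Here r = 0.271 and m = 0.502, so r·m = 0.136.
ω = √0.136 = 0.369 per week, hence T = 2π/ω ≈ 17 weeks.

T ≈ 17 weeks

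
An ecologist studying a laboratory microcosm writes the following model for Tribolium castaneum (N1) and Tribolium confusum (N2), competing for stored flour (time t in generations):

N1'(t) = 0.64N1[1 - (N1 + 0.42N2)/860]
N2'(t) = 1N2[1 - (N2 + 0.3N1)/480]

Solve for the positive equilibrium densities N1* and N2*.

N1* ≈ 753, N2* ≈ 254

Setting both brackets to zero gives the nullclines N1 + 0.42N2 = 860 and 0.3N1 + N2 = 480.
Substituting N2 = 480 - 0.3N1 into the first: N1(1 - 0.42·0.3) = 860 - 0.42·480.
So N1* = 658/0.874 = 753, and then N2* = 480 - 0.3·753 = 254.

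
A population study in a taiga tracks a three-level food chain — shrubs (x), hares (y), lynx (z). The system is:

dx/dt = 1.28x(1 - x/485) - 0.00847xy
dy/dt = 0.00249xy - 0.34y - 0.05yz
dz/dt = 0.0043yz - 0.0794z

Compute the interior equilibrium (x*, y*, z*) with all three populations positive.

x* ≈ 426, y* ≈ 18.5, z* ≈ 14.4

From dz/dt = 0: 0.0043y* = 0.0794, so y* = 18.5.
From dx/dt = 0: 1.28(1 - x*/485) = 0.00847·18.5, giving x* = 485·(1 - 0.122) = 426.
From dy/dt = 0: 0.00249·426 - 0.34 = 0.05z*, so z* = 0.72/0.05 = 14.4.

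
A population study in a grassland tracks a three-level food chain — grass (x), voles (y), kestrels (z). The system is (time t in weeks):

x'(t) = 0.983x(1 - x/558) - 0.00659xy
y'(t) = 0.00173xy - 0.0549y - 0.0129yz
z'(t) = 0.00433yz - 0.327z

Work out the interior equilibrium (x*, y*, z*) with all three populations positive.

x* ≈ 275, y* ≈ 75.5, z* ≈ 32.7

From dz/dt = 0: 0.00433y* = 0.327, so y* = 75.5.
From dx/dt = 0: 0.983(1 - x*/558) = 0.00659·75.5, giving x* = 558·(1 - 0.506) = 275.
From dy/dt = 0: 0.00173·275 - 0.0549 = 0.0129z*, so z* = 0.422/0.0129 = 32.7.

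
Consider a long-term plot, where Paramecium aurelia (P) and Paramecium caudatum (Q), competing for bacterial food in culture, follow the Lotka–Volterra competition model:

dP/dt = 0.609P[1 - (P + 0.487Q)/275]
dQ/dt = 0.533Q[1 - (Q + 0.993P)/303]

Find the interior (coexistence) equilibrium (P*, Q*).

Setting both brackets to zero gives the nullclines P + 0.487Q = 275 and 0.993P + Q = 303.
Substituting Q = 303 - 0.993P into the first: P(1 - 0.487·0.993) = 275 - 0.487·303.
So P* = 127/0.516 = 247, and then Q* = 303 - 0.993·247 = 57.9.

P* ≈ 247, Q* ≈ 57.9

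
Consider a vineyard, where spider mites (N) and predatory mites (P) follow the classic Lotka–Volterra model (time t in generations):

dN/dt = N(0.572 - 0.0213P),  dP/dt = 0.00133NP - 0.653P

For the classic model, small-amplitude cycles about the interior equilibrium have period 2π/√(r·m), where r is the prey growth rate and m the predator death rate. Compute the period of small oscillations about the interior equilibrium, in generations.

Here r = 0.572 and m = 0.653, so r·m = 0.374.
ω = √0.374 = 0.611 per generation, hence T = 2π/ω ≈ 10.3 generations.

T ≈ 10.3 generations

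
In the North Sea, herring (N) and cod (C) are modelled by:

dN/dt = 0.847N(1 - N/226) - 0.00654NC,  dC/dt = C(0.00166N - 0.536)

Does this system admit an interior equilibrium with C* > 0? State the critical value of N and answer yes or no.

The predator equation gives dC/dt > 0 only when N > 0.536/0.00166 = 323.
Without the predator, N → K = 226. Since 226 < 323, the predator cannot invade.

Threshold N = 323; K < 323, so no, the predator goes extinct.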